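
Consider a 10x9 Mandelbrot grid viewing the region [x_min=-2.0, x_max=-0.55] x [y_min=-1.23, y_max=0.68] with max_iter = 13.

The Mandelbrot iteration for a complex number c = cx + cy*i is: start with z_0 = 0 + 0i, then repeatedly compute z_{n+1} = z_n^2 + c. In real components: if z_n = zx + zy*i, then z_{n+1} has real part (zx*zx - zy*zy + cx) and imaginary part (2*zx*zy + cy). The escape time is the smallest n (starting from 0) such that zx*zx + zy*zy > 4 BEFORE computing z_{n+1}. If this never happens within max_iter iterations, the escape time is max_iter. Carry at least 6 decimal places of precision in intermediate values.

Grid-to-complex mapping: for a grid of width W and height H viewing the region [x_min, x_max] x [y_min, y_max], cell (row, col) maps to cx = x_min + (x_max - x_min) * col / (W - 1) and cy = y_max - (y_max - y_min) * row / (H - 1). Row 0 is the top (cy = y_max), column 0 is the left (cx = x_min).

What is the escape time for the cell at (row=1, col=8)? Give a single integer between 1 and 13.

z_0 = 0 + 0i, c = -0.7111 + 0.4413i
Iter 1: z = -0.7111 + 0.4413i, |z|^2 = 0.7004
Iter 2: z = -0.4001 + -0.1863i, |z|^2 = 0.1948
Iter 3: z = -0.5857 + 0.5903i, |z|^2 = 0.6916
Iter 4: z = -0.7166 + -0.2503i, |z|^2 = 0.5761
Iter 5: z = -0.2603 + 0.8000i, |z|^2 = 0.7077
Iter 6: z = -1.2833 + 0.0248i, |z|^2 = 1.6474
Iter 7: z = 0.9351 + 0.3776i, |z|^2 = 1.0170
Iter 8: z = 0.0206 + 1.1475i, |z|^2 = 1.3171
Iter 9: z = -2.0274 + 0.4886i, |z|^2 = 4.3491
Escaped at iteration 9

Answer: 9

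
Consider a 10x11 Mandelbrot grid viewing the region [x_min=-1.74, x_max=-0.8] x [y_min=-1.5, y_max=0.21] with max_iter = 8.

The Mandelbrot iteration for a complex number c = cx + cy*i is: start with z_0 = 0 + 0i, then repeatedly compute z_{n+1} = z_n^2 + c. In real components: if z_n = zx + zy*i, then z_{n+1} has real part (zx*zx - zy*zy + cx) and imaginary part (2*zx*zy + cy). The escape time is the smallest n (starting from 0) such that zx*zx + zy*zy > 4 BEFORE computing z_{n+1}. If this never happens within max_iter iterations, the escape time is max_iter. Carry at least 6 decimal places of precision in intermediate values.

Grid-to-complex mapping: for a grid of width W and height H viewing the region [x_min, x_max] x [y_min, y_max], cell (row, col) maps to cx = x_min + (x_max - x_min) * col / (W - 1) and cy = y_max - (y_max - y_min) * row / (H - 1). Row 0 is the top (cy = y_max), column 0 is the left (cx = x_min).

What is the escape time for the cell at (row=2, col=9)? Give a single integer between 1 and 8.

z_0 = 0 + 0i, c = -0.8000 + -0.1320i
Iter 1: z = -0.8000 + -0.1320i, |z|^2 = 0.6574
Iter 2: z = -0.1774 + 0.0792i, |z|^2 = 0.0378
Iter 3: z = -0.7748 + -0.1601i, |z|^2 = 0.6259
Iter 4: z = -0.2253 + 0.1161i, |z|^2 = 0.0643
Iter 5: z = -0.7627 + -0.1843i, |z|^2 = 0.6157
Iter 6: z = -0.2523 + 0.1492i, |z|^2 = 0.0859
Iter 7: z = -0.7586 + -0.2073i, |z|^2 = 0.6185

Answer: 8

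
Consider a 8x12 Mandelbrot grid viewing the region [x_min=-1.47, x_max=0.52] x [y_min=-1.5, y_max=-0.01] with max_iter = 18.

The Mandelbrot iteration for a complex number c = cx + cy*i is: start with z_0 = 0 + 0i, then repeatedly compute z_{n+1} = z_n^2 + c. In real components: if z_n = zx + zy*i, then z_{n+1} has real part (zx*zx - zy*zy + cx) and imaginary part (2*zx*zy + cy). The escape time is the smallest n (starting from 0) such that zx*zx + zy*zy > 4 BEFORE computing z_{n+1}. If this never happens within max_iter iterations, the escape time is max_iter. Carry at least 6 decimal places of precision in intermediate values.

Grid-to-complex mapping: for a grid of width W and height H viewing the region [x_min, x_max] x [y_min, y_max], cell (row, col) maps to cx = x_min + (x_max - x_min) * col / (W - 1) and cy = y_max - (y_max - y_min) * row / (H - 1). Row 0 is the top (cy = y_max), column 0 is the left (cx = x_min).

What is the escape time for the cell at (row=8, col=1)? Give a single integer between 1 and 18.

z_0 = 0 + 0i, c = -1.1857 + -1.0936i
Iter 1: z = -1.1857 + -1.0936i, |z|^2 = 2.6020
Iter 2: z = -0.9758 + 1.4998i, |z|^2 = 3.2018
Iter 3: z = -2.4830 + -4.0208i, |z|^2 = 22.3324
Escaped at iteration 3

Answer: 3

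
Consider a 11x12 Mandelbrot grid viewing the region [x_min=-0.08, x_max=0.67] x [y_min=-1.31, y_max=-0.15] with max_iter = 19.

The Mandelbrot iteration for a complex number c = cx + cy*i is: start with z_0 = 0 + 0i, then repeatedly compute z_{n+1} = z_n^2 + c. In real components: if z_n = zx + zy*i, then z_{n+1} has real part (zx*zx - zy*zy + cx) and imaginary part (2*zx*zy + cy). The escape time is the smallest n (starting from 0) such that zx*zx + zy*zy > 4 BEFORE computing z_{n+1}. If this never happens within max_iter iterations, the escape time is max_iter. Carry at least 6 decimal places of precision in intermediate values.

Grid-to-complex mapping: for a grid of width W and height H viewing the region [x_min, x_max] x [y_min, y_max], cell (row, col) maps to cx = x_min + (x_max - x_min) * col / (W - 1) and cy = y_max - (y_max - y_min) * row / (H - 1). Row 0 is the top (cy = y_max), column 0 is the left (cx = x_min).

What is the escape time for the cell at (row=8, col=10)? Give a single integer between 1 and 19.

Answer: 2

Derivation:
z_0 = 0 + 0i, c = 0.6700 + -0.9936i
Iter 1: z = 0.6700 + -0.9936i, |z|^2 = 1.4362
Iter 2: z = 0.1316 + -2.3251i, |z|^2 = 5.4234
Escaped at iteration 2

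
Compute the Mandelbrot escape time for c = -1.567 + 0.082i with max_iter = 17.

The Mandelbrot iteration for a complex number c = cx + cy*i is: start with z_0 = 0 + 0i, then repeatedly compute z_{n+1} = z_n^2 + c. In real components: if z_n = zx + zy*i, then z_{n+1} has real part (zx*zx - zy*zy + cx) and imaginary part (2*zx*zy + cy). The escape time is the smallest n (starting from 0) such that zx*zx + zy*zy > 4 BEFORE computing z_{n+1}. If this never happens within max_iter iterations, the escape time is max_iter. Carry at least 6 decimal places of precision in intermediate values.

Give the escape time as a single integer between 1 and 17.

z_0 = 0 + 0i, c = -1.5670 + 0.0820i
Iter 1: z = -1.5670 + 0.0820i, |z|^2 = 2.4622
Iter 2: z = 0.8818 + -0.1750i, |z|^2 = 0.8081
Iter 3: z = -0.8201 + -0.2266i, |z|^2 = 0.7239
Iter 4: z = -0.9458 + 0.4537i, |z|^2 = 1.1003
Iter 5: z = -0.8783 + -0.7761i, |z|^2 = 1.3739
Iter 6: z = -1.3979 + 1.4454i, |z|^2 = 4.0433
Escaped at iteration 6

Answer: 6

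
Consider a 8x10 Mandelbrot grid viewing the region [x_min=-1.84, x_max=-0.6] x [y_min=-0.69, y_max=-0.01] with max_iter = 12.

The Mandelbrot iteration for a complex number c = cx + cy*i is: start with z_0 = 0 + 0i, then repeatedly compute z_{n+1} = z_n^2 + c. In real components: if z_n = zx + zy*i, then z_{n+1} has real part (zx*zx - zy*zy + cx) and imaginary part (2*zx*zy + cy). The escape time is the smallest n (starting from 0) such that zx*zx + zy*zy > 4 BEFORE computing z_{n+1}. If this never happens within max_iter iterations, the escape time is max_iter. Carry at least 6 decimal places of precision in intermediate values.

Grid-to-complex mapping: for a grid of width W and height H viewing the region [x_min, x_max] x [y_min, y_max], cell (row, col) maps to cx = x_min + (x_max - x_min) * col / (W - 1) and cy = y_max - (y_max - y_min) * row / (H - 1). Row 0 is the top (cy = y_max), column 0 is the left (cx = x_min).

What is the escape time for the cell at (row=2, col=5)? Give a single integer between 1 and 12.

Answer: 12

Derivation:
z_0 = 0 + 0i, c = -0.9543 + -0.1611i
Iter 1: z = -0.9543 + -0.1611i, |z|^2 = 0.9366
Iter 2: z = -0.0696 + 0.1464i, |z|^2 = 0.0263
Iter 3: z = -0.9709 + -0.1815i, |z|^2 = 0.9755
Iter 4: z = -0.0446 + 0.1913i, |z|^2 = 0.0386
Iter 5: z = -0.9889 + -0.1782i, |z|^2 = 1.0096
Iter 6: z = -0.0081 + 0.1913i, |z|^2 = 0.0367
Iter 7: z = -0.9908 + -0.1642i, |z|^2 = 1.0087
Iter 8: z = 0.0005 + 0.1643i, |z|^2 = 0.0270
Iter 9: z = -0.9813 + -0.1610i, |z|^2 = 0.9888
Iter 10: z = -0.0173 + 0.1548i, |z|^2 = 0.0243
Iter 11: z = -0.9779 + -0.1665i, |z|^2 = 0.9841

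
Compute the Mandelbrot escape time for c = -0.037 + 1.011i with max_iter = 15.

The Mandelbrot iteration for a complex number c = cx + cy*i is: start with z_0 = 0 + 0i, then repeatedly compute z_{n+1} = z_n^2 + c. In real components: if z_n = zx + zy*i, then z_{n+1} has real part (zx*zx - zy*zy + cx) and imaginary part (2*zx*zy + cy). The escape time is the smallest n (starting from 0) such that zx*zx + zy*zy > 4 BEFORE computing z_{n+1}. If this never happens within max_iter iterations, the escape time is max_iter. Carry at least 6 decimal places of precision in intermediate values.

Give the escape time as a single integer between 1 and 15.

z_0 = 0 + 0i, c = -0.0370 + 1.0110i
Iter 1: z = -0.0370 + 1.0110i, |z|^2 = 1.0235
Iter 2: z = -1.0578 + 0.9362i, |z|^2 = 1.9953
Iter 3: z = 0.2054 + -0.9695i, |z|^2 = 0.9821
Iter 4: z = -0.9348 + 0.6127i, |z|^2 = 1.2492
Iter 5: z = 0.4613 + -0.1345i, |z|^2 = 0.2309
Iter 6: z = 0.1577 + 0.8869i, |z|^2 = 0.8115
Iter 7: z = -0.7987 + 1.2908i, |z|^2 = 2.3040
Iter 8: z = -1.0651 + -1.0509i, |z|^2 = 2.2388
Iter 9: z = -0.0068 + 3.2496i, |z|^2 = 10.5601
Escaped at iteration 9

Answer: 9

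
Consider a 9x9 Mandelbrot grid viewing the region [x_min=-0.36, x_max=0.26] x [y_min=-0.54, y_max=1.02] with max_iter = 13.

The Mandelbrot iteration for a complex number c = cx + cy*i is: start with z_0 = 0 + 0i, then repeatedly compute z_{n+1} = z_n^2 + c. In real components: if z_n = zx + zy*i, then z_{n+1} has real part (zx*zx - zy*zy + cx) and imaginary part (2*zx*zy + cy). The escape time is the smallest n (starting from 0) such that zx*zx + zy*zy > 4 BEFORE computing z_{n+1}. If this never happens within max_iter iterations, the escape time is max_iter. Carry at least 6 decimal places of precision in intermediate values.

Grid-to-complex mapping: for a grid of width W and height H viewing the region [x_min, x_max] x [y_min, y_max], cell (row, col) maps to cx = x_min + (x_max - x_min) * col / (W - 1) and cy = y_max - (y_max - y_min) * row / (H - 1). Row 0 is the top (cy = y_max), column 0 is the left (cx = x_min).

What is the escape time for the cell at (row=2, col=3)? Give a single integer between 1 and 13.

z_0 = 0 + 0i, c = -0.1275 + 0.6300i
Iter 1: z = -0.1275 + 0.6300i, |z|^2 = 0.4132
Iter 2: z = -0.5081 + 0.4693i, |z|^2 = 0.4785
Iter 3: z = -0.0896 + 0.1530i, |z|^2 = 0.0314
Iter 4: z = -0.1429 + 0.6026i, |z|^2 = 0.3835
Iter 5: z = -0.4702 + 0.4578i, |z|^2 = 0.4307
Iter 6: z = -0.1160 + 0.1995i, |z|^2 = 0.0533
Iter 7: z = -0.1538 + 0.5837i, |z|^2 = 0.3644
Iter 8: z = -0.4446 + 0.4504i, |z|^2 = 0.4005
Iter 9: z = -0.1327 + 0.2295i, |z|^2 = 0.0703
Iter 10: z = -0.1626 + 0.5691i, |z|^2 = 0.3503
Iter 11: z = -0.4249 + 0.4450i, |z|^2 = 0.3785
Iter 12: z = -0.1449 + 0.2519i, |z|^2 = 0.0844

Answer: 13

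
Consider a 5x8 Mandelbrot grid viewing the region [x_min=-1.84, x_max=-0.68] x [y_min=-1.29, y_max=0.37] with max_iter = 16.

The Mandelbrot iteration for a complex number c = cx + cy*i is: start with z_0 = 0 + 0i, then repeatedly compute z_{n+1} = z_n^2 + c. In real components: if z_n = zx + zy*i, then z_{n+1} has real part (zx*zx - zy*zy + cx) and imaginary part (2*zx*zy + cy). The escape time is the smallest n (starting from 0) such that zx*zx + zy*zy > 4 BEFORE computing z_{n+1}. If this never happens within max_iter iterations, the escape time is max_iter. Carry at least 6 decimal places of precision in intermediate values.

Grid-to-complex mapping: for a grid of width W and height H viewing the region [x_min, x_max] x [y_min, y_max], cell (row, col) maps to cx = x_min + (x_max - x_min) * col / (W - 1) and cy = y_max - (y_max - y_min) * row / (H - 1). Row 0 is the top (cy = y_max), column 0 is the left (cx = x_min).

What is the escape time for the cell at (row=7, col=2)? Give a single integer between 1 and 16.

z_0 = 0 + 0i, c = -1.2600 + -1.2900i
Iter 1: z = -1.2600 + -1.2900i, |z|^2 = 3.2517
Iter 2: z = -1.3365 + 1.9608i, |z|^2 = 5.6310
Escaped at iteration 2

Answer: 2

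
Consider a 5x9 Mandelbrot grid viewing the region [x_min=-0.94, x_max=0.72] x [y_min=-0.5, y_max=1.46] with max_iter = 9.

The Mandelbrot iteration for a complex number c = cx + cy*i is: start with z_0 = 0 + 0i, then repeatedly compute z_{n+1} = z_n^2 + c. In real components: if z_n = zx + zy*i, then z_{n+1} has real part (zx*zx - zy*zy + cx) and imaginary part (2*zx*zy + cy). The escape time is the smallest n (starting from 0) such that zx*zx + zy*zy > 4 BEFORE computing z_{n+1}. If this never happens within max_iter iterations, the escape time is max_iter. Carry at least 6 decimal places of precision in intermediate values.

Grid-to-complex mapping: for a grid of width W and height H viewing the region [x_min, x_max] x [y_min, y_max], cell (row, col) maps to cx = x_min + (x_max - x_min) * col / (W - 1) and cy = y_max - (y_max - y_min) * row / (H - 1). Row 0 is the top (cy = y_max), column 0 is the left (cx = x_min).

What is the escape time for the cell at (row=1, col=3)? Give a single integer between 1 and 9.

Answer: 2

Derivation:
z_0 = 0 + 0i, c = 0.3050 + 1.2150i
Iter 1: z = 0.3050 + 1.2150i, |z|^2 = 1.5692
Iter 2: z = -1.0782 + 1.9561i, |z|^2 = 4.9890
Escaped at iteration 2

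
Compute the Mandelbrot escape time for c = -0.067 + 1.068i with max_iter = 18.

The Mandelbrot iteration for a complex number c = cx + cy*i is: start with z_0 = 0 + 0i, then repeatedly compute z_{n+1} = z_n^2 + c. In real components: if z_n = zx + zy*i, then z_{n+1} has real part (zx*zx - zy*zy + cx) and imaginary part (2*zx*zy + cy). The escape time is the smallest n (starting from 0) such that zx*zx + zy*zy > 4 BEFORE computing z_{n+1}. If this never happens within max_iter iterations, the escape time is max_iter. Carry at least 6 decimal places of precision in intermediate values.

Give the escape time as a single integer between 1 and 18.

Answer: 6

Derivation:
z_0 = 0 + 0i, c = -0.0670 + 1.0680i
Iter 1: z = -0.0670 + 1.0680i, |z|^2 = 1.1451
Iter 2: z = -1.2031 + 0.9249i, |z|^2 = 2.3030
Iter 3: z = 0.5251 + -1.1575i, |z|^2 = 1.6156
Iter 4: z = -1.1311 + -0.1477i, |z|^2 = 1.3013
Iter 5: z = 1.1906 + 1.4021i, |z|^2 = 3.3835
Iter 6: z = -0.6152 + 4.4068i, |z|^2 = 19.7980
Escaped at iteration 6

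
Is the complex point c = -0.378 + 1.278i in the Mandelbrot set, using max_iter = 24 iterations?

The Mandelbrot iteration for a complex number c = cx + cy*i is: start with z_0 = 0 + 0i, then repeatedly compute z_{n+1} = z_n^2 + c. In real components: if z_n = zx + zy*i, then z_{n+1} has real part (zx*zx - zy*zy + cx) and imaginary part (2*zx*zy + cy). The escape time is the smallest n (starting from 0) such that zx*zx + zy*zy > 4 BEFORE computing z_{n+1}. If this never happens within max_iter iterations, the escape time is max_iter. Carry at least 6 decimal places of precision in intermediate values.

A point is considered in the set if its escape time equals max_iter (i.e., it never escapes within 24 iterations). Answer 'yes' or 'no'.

Answer: no

Derivation:
z_0 = 0 + 0i, c = -0.3780 + 1.2780i
Iter 1: z = -0.3780 + 1.2780i, |z|^2 = 1.7762
Iter 2: z = -1.8684 + 0.3118i, |z|^2 = 3.5882
Iter 3: z = 3.0157 + 0.1127i, |z|^2 = 9.1070
Escaped at iteration 3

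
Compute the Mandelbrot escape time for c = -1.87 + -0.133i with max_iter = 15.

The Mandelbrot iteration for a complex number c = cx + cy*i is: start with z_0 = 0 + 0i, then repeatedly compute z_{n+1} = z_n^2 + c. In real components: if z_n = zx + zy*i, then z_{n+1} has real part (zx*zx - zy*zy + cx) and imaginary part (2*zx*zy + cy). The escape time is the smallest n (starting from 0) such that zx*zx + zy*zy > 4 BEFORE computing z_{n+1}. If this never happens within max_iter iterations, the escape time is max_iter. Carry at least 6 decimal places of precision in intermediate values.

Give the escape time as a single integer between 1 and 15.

Answer: 4

Derivation:
z_0 = 0 + 0i, c = -1.8700 + -0.1330i
Iter 1: z = -1.8700 + -0.1330i, |z|^2 = 3.5146
Iter 2: z = 1.6092 + 0.3644i, |z|^2 = 2.7224
Iter 3: z = 0.5868 + 1.0399i, |z|^2 = 1.4256
Iter 4: z = -2.6070 + 1.0873i, |z|^2 = 7.9787
Escaped at iteration 4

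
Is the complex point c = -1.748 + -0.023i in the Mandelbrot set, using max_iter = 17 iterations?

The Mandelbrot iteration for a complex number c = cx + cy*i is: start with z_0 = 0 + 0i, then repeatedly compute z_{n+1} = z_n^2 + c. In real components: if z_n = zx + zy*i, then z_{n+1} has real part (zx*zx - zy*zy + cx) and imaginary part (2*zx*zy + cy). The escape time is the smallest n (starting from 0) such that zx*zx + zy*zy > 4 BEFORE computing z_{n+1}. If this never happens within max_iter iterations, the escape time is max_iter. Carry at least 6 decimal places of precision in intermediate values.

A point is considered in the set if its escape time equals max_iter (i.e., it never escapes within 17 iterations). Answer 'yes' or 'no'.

z_0 = 0 + 0i, c = -1.7480 + -0.0230i
Iter 1: z = -1.7480 + -0.0230i, |z|^2 = 3.0560
Iter 2: z = 1.3070 + 0.0574i, |z|^2 = 1.7115
Iter 3: z = -0.0431 + 0.1271i, |z|^2 = 0.0180
Iter 4: z = -1.7623 + -0.0340i, |z|^2 = 3.1068
Iter 5: z = 1.3565 + 0.0967i, |z|^2 = 1.8494
Iter 6: z = 0.0827 + 0.2393i, |z|^2 = 0.0641
Iter 7: z = -1.7984 + 0.0166i, |z|^2 = 3.2346
Iter 8: z = 1.4860 + -0.0827i, |z|^2 = 2.2151
Iter 9: z = 0.4534 + -0.2688i, |z|^2 = 0.2778
Iter 10: z = -1.6147 + -0.2668i, |z|^2 = 2.6783
Iter 11: z = 0.7880 + 0.8384i, |z|^2 = 1.3239
Iter 12: z = -1.8300 + 1.2984i, |z|^2 = 5.0348
Escaped at iteration 12

Answer: no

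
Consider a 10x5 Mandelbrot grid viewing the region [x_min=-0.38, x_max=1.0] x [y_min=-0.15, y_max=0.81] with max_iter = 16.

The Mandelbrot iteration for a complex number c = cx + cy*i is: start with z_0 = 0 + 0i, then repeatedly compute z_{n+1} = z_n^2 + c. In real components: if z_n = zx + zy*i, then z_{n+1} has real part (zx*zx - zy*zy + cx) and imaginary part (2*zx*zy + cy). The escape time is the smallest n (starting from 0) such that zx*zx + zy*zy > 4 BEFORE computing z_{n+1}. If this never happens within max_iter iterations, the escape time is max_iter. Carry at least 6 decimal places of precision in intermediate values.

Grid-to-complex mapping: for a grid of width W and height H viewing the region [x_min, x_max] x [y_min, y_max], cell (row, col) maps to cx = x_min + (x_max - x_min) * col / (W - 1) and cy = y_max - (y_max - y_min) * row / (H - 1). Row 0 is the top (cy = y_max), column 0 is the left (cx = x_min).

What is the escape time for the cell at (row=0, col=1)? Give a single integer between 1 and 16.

z_0 = 0 + 0i, c = -0.2267 + 0.8100i
Iter 1: z = -0.2267 + 0.8100i, |z|^2 = 0.7075
Iter 2: z = -0.8314 + 0.4428i, |z|^2 = 0.8873
Iter 3: z = 0.2685 + 0.0737i, |z|^2 = 0.0775
Iter 4: z = -0.1600 + 0.8496i, |z|^2 = 0.7474
Iter 5: z = -0.9229 + 0.5381i, |z|^2 = 1.1412
Iter 6: z = 0.3354 + -0.1832i, |z|^2 = 0.1461
Iter 7: z = -0.1477 + 0.6871i, |z|^2 = 0.4939
Iter 8: z = -0.6770 + 0.6070i, |z|^2 = 0.8268
Iter 9: z = -0.1368 + -0.0119i, |z|^2 = 0.0189
Iter 10: z = -0.2081 + 0.8133i, |z|^2 = 0.7047
Iter 11: z = -0.8448 + 0.4715i, |z|^2 = 0.9360
Iter 12: z = 0.2646 + 0.0133i, |z|^2 = 0.0702
Iter 13: z = -0.1568 + 0.8170i, |z|^2 = 0.6921
Iter 14: z = -0.8696 + 0.5537i, |z|^2 = 1.0629
Iter 15: z = 0.2230 + -0.1531i, |z|^2 = 0.0731

Answer: 16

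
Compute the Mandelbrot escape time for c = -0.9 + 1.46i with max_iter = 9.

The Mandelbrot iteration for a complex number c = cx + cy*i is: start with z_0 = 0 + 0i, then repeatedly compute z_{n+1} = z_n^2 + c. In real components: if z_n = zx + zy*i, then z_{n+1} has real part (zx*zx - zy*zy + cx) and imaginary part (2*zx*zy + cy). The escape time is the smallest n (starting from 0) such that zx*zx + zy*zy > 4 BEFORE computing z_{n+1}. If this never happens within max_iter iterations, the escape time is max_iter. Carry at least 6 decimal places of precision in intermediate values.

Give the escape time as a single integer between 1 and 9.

z_0 = 0 + 0i, c = -0.9000 + 1.4600i
Iter 1: z = -0.9000 + 1.4600i, |z|^2 = 2.9416
Iter 2: z = -2.2216 + -1.1680i, |z|^2 = 6.2997
Escaped at iteration 2

Answer: 2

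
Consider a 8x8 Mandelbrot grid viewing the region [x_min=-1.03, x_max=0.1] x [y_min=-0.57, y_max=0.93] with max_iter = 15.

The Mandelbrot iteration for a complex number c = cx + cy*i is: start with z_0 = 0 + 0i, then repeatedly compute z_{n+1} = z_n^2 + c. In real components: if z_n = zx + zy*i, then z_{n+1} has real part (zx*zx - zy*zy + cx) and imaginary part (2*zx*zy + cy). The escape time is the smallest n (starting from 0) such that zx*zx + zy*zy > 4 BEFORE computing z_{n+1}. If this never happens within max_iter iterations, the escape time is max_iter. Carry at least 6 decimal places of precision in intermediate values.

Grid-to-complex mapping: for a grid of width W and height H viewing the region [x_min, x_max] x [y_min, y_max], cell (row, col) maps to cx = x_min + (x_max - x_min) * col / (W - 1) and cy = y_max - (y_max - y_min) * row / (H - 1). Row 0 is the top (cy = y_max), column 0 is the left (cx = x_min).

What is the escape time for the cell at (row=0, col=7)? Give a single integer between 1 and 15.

z_0 = 0 + 0i, c = 0.1000 + 0.9300i
Iter 1: z = 0.1000 + 0.9300i, |z|^2 = 0.8749
Iter 2: z = -0.7549 + 1.1160i, |z|^2 = 1.8153
Iter 3: z = -0.5756 + -0.7549i, |z|^2 = 0.9012
Iter 4: z = -0.1386 + 1.7991i, |z|^2 = 3.2558
Iter 5: z = -3.1174 + 0.4312i, |z|^2 = 9.9040
Escaped at iteration 5

Answer: 5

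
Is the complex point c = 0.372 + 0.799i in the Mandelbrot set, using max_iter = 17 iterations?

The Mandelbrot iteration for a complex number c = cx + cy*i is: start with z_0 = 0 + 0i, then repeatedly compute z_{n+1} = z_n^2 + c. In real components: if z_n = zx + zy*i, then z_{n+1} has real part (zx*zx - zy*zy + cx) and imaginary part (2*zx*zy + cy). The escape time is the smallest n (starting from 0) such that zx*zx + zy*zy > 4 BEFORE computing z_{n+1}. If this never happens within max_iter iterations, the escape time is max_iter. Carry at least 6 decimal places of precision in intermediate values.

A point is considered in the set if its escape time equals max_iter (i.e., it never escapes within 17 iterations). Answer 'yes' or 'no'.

Answer: no

Derivation:
z_0 = 0 + 0i, c = 0.3720 + 0.7990i
Iter 1: z = 0.3720 + 0.7990i, |z|^2 = 0.7768
Iter 2: z = -0.1280 + 1.3935i, |z|^2 = 1.9581
Iter 3: z = -1.5533 + 0.4422i, |z|^2 = 2.6084
Iter 4: z = 2.5893 + -0.5749i, |z|^2 = 7.0348
Escaped at iteration 4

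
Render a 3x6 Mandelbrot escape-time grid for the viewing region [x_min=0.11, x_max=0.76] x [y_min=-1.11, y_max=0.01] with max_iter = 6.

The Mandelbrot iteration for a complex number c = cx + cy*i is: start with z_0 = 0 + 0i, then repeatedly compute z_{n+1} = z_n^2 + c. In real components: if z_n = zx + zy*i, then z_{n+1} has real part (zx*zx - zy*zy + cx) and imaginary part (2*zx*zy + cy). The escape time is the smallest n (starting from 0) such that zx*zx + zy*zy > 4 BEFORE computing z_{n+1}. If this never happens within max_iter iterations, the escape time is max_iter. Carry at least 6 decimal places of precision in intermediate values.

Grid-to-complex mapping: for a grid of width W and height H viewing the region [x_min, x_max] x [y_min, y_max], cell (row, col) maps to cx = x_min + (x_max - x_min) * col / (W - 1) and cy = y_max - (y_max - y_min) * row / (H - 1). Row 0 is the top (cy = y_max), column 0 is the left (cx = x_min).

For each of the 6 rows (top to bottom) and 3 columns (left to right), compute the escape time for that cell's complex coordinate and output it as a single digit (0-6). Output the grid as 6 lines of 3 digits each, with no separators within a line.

(row=0, col=0): c = 0.1100 + 0.0100i → escape time 6
(row=0, col=1): c = 0.4350 + 0.0100i → escape time 6
(row=0, col=2): c = 0.7600 + 0.0100i → escape time 3
(row=1, col=0): c = 0.1100 + -0.2140i → escape time 6
(row=1, col=1): c = 0.4350 + -0.2140i → escape time 6
(row=1, col=2): c = 0.7600 + -0.2140i → escape time 3
(row=2, col=0): c = 0.1100 + -0.4380i → escape time 6
(row=2, col=1): c = 0.4350 + -0.4380i → escape time 6
(row=2, col=2): c = 0.7600 + -0.4380i → escape time 3
(row=3, col=0): c = 0.1100 + -0.6620i → escape time 6
(row=3, col=1): c = 0.4350 + -0.6620i → escape time 5
(row=3, col=2): c = 0.7600 + -0.6620i → escape time 3
(row=4, col=0): c = 0.1100 + -0.8860i → escape time 5
(row=4, col=1): c = 0.4350 + -0.8860i → escape time 3
(row=4, col=2): c = 0.7600 + -0.8860i → escape time 2
(row=5, col=0): c = 0.1100 + -1.1100i → escape time 4
(row=5, col=1): c = 0.4350 + -1.1100i → escape time 2
(row=5, col=2): c = 0.7600 + -1.1100i → escape time 2

Answer: 663
663
663
653
532
422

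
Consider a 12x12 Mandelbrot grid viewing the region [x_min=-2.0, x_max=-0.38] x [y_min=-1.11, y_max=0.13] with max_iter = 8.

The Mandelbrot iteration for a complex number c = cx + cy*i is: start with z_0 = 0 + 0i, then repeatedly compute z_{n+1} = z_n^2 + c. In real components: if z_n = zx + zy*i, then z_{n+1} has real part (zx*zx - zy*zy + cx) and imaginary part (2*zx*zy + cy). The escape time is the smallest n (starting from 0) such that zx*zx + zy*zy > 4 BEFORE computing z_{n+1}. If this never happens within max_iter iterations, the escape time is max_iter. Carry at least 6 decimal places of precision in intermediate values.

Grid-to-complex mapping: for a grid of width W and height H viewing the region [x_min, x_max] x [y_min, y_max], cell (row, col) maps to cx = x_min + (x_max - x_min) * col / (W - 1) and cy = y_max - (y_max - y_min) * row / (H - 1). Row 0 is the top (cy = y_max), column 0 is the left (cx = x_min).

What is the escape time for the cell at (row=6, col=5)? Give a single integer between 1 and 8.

z_0 = 0 + 0i, c = -1.2636 + -0.5464i
Iter 1: z = -1.2636 + -0.5464i, |z|^2 = 1.8953
Iter 2: z = 0.0346 + 0.8344i, |z|^2 = 0.6975
Iter 3: z = -1.9587 + -0.4886i, |z|^2 = 4.0754
Escaped at iteration 3

Answer: 3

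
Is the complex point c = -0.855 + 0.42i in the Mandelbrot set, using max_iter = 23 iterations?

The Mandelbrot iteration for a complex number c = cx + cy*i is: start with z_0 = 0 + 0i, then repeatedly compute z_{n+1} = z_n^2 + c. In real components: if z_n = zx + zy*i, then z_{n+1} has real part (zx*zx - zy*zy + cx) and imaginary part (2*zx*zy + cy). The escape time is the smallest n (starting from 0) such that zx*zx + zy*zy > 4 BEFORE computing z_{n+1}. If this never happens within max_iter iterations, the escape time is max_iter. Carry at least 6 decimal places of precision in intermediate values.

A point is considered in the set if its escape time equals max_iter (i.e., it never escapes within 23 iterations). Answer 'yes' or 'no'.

Answer: no

Derivation:
z_0 = 0 + 0i, c = -0.8550 + 0.4200i
Iter 1: z = -0.8550 + 0.4200i, |z|^2 = 0.9074
Iter 2: z = -0.3004 + -0.2982i, |z|^2 = 0.1791
Iter 3: z = -0.8537 + 0.5991i, |z|^2 = 1.0878
Iter 4: z = -0.4852 + -0.6030i, |z|^2 = 0.5990
Iter 5: z = -0.9832 + 1.0051i, |z|^2 = 1.9769
Iter 6: z = -0.8986 + -1.5564i, |z|^2 = 3.2298
Iter 7: z = -2.4699 + 3.2170i, |z|^2 = 16.4498
Escaped at iteration 7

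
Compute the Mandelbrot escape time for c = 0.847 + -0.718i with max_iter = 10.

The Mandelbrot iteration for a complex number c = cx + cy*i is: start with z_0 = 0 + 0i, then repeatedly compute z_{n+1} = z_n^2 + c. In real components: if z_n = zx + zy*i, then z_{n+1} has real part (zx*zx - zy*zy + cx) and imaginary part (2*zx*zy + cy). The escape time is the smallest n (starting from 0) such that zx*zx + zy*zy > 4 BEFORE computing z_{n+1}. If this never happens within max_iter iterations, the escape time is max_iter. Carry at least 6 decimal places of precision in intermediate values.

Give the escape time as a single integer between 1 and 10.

z_0 = 0 + 0i, c = 0.8470 + -0.7180i
Iter 1: z = 0.8470 + -0.7180i, |z|^2 = 1.2329
Iter 2: z = 1.0489 + -1.9343i, |z|^2 = 4.8416
Escaped at iteration 2

Answer: 2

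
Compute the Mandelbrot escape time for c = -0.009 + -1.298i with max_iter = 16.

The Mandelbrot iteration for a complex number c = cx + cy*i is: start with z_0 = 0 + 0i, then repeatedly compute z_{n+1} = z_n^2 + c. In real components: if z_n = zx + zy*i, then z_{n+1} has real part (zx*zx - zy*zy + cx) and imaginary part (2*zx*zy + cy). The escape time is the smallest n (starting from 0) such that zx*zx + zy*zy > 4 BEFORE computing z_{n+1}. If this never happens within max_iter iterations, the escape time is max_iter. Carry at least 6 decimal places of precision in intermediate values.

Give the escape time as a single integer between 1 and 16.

z_0 = 0 + 0i, c = -0.0090 + -1.2980i
Iter 1: z = -0.0090 + -1.2980i, |z|^2 = 1.6849
Iter 2: z = -1.6937 + -1.2746i, |z|^2 = 4.4934
Escaped at iteration 2

Answer: 2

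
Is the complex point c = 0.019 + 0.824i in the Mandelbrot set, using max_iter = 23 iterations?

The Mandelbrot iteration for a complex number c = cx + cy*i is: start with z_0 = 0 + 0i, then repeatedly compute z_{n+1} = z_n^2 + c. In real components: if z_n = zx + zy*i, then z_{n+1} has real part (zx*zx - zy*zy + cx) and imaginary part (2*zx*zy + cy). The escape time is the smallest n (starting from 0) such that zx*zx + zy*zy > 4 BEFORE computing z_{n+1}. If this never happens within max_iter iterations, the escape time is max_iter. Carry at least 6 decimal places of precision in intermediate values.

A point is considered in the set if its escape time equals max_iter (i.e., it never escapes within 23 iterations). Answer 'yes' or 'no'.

z_0 = 0 + 0i, c = 0.0190 + 0.8240i
Iter 1: z = 0.0190 + 0.8240i, |z|^2 = 0.6793
Iter 2: z = -0.6596 + 0.8553i, |z|^2 = 1.1667
Iter 3: z = -0.2775 + -0.3044i, |z|^2 = 0.1696
Iter 4: z = 0.0034 + 0.9929i, |z|^2 = 0.9859
Iter 5: z = -0.9668 + 0.8307i, |z|^2 = 1.6248
Iter 6: z = 0.2638 + -0.7822i, |z|^2 = 0.6814
Iter 7: z = -0.5233 + 0.4114i, |z|^2 = 0.4431
Iter 8: z = 0.1236 + 0.3935i, |z|^2 = 0.1701
Iter 9: z = -0.1205 + 0.9213i, |z|^2 = 0.8633
Iter 10: z = -0.8152 + 0.6019i, |z|^2 = 1.0269
Iter 11: z = 0.3213 + -0.1574i, |z|^2 = 0.1280
Iter 12: z = 0.0974 + 0.7228i, |z|^2 = 0.5320
Iter 13: z = -0.4940 + 0.9649i, |z|^2 = 1.1750
Iter 14: z = -0.6680 + -0.1293i, |z|^2 = 0.4629
Iter 15: z = 0.4485 + 0.9967i, |z|^2 = 1.1945
Iter 16: z = -0.7732 + 1.7180i, |z|^2 = 3.5494
Iter 17: z = -2.3345 + -1.8328i, |z|^2 = 8.8094
Escaped at iteration 17

Answer: no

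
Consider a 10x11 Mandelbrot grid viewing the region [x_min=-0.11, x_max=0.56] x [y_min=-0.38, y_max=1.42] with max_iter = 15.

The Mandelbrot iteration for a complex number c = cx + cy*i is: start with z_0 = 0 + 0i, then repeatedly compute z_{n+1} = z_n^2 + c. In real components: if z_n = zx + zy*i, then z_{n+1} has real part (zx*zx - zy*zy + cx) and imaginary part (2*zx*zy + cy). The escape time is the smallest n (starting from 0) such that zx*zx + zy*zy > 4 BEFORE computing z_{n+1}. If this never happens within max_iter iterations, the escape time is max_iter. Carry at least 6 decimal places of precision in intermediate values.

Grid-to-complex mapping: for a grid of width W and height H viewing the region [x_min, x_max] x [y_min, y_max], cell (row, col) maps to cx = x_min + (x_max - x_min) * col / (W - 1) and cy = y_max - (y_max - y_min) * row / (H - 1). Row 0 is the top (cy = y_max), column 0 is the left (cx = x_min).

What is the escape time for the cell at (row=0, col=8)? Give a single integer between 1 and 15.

Answer: 2

Derivation:
z_0 = 0 + 0i, c = 0.4856 + 1.4200i
Iter 1: z = 0.4856 + 1.4200i, |z|^2 = 2.2522
Iter 2: z = -1.2951 + 2.7990i, |z|^2 = 9.5115
Escaped at iteration 2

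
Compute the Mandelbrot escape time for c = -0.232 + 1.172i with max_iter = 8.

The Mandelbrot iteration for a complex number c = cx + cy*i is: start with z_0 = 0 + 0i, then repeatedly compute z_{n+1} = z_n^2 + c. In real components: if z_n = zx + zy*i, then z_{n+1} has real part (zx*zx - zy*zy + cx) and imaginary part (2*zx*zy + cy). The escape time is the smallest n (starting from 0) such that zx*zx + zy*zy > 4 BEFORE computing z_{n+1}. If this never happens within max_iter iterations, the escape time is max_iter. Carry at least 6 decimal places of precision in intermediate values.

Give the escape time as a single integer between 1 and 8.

Answer: 4

Derivation:
z_0 = 0 + 0i, c = -0.2320 + 1.1720i
Iter 1: z = -0.2320 + 1.1720i, |z|^2 = 1.4274
Iter 2: z = -1.5518 + 0.6282i, |z|^2 = 2.8026
Iter 3: z = 1.7813 + -0.7776i, |z|^2 = 3.7778
Iter 4: z = 2.3365 + -1.5984i, |z|^2 = 8.0139
Escaped at iteration 4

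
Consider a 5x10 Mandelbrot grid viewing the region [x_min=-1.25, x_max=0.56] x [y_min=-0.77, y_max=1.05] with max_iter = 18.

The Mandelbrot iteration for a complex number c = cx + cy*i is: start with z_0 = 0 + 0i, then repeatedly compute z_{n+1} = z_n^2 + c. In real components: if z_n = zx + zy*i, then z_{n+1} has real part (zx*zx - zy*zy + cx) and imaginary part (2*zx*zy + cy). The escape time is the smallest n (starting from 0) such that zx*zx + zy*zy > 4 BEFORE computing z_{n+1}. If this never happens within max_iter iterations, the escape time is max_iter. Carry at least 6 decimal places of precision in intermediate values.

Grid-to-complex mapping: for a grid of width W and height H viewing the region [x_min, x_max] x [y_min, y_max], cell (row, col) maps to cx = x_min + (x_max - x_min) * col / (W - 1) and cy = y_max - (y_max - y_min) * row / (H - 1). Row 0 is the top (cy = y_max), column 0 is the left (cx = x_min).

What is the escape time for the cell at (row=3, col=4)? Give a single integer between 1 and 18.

z_0 = 0 + 0i, c = 0.5600 + 0.4433i
Iter 1: z = 0.5600 + 0.4433i, |z|^2 = 0.5101
Iter 2: z = 0.6771 + 0.9399i, |z|^2 = 1.3418
Iter 3: z = 0.1351 + 1.7160i, |z|^2 = 2.9630
Iter 4: z = -2.3665 + 0.9068i, |z|^2 = 6.4226
Escaped at iteration 4

Answer: 4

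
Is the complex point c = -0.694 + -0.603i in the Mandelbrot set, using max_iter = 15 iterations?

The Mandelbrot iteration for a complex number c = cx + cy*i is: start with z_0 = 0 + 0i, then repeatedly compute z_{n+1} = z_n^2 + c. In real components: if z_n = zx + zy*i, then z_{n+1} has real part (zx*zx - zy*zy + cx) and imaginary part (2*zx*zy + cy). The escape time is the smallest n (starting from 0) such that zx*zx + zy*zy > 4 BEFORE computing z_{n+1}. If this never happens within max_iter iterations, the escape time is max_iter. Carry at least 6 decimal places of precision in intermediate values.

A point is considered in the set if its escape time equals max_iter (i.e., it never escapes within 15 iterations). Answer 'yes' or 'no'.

Answer: no

Derivation:
z_0 = 0 + 0i, c = -0.6940 + -0.6030i
Iter 1: z = -0.6940 + -0.6030i, |z|^2 = 0.8452
Iter 2: z = -0.5760 + 0.2340i, |z|^2 = 0.3865
Iter 3: z = -0.4170 + -0.8725i, |z|^2 = 0.9352
Iter 4: z = -1.2814 + 0.1247i, |z|^2 = 1.6575
Iter 5: z = 0.9324 + -0.9225i, |z|^2 = 1.7204
Iter 6: z = -0.6756 + -2.3233i, |z|^2 = 5.8543
Escaped at iteration 6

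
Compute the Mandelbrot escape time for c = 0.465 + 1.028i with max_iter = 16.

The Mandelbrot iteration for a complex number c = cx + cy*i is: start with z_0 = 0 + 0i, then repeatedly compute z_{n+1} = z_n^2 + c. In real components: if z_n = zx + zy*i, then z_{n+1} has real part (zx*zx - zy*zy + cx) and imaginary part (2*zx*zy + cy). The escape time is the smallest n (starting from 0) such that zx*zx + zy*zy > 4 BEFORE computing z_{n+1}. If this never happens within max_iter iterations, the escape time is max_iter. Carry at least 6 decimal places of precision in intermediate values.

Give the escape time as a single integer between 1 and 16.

z_0 = 0 + 0i, c = 0.4650 + 1.0280i
Iter 1: z = 0.4650 + 1.0280i, |z|^2 = 1.2730
Iter 2: z = -0.3756 + 1.9840i, |z|^2 = 4.0775
Escaped at iteration 2

Answer: 2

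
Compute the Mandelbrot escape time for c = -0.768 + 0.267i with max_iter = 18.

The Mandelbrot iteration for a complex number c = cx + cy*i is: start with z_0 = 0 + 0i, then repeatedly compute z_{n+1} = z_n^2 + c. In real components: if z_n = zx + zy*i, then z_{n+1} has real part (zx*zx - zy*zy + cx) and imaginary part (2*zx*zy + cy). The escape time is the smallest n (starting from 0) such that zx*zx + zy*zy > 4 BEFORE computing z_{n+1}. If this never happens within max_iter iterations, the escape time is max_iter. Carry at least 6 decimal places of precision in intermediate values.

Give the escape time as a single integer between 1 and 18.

z_0 = 0 + 0i, c = -0.7680 + 0.2670i
Iter 1: z = -0.7680 + 0.2670i, |z|^2 = 0.6611
Iter 2: z = -0.2495 + -0.1431i, |z|^2 = 0.0827
Iter 3: z = -0.7262 + 0.3384i, |z|^2 = 0.6420
Iter 4: z = -0.3551 + -0.2245i, |z|^2 = 0.1765
Iter 5: z = -0.6923 + 0.4265i, |z|^2 = 0.6612
Iter 6: z = -0.4705 + -0.3235i, |z|^2 = 0.3261
Iter 7: z = -0.6512 + 0.5714i, |z|^2 = 0.7506
Iter 8: z = -0.6704 + -0.4773i, |z|^2 = 0.6773
Iter 9: z = -0.5463 + 0.9070i, |z|^2 = 1.1210
Iter 10: z = -1.2921 + -0.7240i, |z|^2 = 2.1936
Iter 11: z = 0.3773 + 2.1379i, |z|^2 = 4.7130
Escaped at iteration 11

Answer: 11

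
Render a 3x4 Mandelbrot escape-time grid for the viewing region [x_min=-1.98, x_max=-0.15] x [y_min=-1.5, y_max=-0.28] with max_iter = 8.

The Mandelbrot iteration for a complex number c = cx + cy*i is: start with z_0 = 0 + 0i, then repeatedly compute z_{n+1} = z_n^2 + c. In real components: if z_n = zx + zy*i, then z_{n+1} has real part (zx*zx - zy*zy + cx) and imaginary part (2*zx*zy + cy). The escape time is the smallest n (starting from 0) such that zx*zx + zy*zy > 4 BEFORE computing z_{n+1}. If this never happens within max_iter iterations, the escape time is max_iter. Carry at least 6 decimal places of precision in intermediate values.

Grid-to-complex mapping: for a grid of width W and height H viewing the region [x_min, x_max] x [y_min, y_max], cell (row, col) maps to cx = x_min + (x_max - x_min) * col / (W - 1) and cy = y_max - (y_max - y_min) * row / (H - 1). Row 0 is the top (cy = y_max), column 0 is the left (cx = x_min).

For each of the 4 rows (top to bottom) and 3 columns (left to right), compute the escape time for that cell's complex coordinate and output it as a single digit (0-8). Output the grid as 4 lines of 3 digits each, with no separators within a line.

(row=0, col=0): c = -1.9800 + -0.2800i → escape time 2
(row=0, col=1): c = -1.0650 + -0.2800i → escape time 8
(row=0, col=2): c = -0.1500 + -0.2800i → escape time 8
(row=1, col=0): c = -1.9800 + -0.6867i → escape time 1
(row=1, col=1): c = -1.0650 + -0.6867i → escape time 4
(row=1, col=2): c = -0.1500 + -0.6867i → escape time 8
(row=2, col=0): c = -1.9800 + -1.0933i → escape time 1
(row=2, col=1): c = -1.0650 + -1.0933i → escape time 3
(row=2, col=2): c = -0.1500 + -1.0933i → escape time 8
(row=3, col=0): c = -1.9800 + -1.5000i → escape time 1
(row=3, col=1): c = -1.0650 + -1.5000i → escape time 2
(row=3, col=2): c = -0.1500 + -1.5000i → escape time 2

Answer: 288
148
138
122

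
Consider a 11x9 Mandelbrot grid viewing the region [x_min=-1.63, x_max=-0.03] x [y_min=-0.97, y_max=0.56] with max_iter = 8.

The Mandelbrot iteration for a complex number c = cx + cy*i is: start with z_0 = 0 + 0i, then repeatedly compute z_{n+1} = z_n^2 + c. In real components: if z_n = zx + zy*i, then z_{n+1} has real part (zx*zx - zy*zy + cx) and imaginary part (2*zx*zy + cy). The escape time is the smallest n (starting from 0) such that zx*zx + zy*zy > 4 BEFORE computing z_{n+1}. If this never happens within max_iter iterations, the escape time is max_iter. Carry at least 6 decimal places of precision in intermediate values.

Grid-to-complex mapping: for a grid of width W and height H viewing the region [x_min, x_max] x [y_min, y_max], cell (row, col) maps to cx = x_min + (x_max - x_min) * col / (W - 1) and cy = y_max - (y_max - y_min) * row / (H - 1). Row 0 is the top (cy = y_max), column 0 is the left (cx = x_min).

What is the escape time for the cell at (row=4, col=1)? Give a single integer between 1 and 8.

z_0 = 0 + 0i, c = -1.4700 + -0.2050i
Iter 1: z = -1.4700 + -0.2050i, |z|^2 = 2.2029
Iter 2: z = 0.6489 + 0.3977i, |z|^2 = 0.5792
Iter 3: z = -1.2071 + 0.3111i, |z|^2 = 1.5539
Iter 4: z = -0.1096 + -0.9561i, |z|^2 = 0.9262
Iter 5: z = -2.3721 + 0.0047i, |z|^2 = 5.6270
Escaped at iteration 5

Answer: 5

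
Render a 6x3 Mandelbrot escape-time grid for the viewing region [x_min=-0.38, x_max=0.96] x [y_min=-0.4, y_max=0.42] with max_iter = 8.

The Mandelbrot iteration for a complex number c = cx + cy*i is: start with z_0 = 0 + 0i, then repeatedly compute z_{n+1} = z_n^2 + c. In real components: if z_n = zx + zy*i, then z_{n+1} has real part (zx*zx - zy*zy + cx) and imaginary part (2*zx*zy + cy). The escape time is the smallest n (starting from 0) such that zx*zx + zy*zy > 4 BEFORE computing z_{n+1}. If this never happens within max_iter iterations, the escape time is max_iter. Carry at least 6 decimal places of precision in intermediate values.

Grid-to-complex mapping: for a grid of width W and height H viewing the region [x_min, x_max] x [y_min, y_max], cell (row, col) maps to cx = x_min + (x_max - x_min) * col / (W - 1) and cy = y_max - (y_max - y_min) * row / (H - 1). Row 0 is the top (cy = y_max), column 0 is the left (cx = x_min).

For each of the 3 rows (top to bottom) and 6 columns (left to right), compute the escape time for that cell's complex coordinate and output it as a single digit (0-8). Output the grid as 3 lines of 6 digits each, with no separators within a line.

(row=0, col=0): c = -0.3800 + 0.4200i → escape time 8
(row=0, col=1): c = -0.1120 + 0.4200i → escape time 8
(row=0, col=2): c = 0.1560 + 0.4200i → escape time 8
(row=0, col=3): c = 0.4240 + 0.4200i → escape time 8
(row=0, col=4): c = 0.6920 + 0.4200i → escape time 3
(row=0, col=5): c = 0.9600 + 0.4200i → escape time 2
(row=1, col=0): c = -0.3800 + 0.0100i → escape time 8
(row=1, col=1): c = -0.1120 + 0.0100i → escape time 8
(row=1, col=2): c = 0.1560 + 0.0100i → escape time 8
(row=1, col=3): c = 0.4240 + 0.0100i → escape time 6
(row=1, col=4): c = 0.6920 + 0.0100i → escape time 3
(row=1, col=5): c = 0.9600 + 0.0100i → escape time 3
(row=2, col=0): c = -0.3800 + -0.4000i → escape time 8
(row=2, col=1): c = -0.1120 + -0.4000i → escape time 8
(row=2, col=2): c = 0.1560 + -0.4000i → escape time 8
(row=2, col=3): c = 0.4240 + -0.4000i → escape time 8
(row=2, col=4): c = 0.6920 + -0.4000i → escape time 3
(row=2, col=5): c = 0.9600 + -0.4000i → escape time 2

Answer: 888832
888633
888832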